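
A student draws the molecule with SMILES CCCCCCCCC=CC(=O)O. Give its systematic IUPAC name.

undec-2-enoic acid

The longest carbon chain that includes the –COOH group and the multiple bond has 11 carbons, so the parent hydride is undecane.
A carboxylic acid (terminal –COOH) is the principal characteristic group, giving the suffix -oic acid.
There is one C=C double bond, indicated by the ending -ene.
The numbering direction is chosen so that the carboxylic acid carbon is C-1 by definition.
This places the double bond between C-2 and C-3.
The name is undec-2-enoic acid.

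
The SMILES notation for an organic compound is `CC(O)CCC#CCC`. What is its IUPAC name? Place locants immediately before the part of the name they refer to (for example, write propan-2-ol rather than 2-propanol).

The longest chain bearing the –OH group and the multiple bond is 8 carbons long (octane).
The principal characteristic group is an alcohol (–OH), named with the suffix -ol.
The chain contains a C≡C triple bond, so the unsaturation ending is -yne.
Number the chain so that numbering from this end puts the hydroxyl group at C-2 rather than C-7.
That gives the hydroxyl at C-2; the triple bond between C-5 and C-6.
The name is oct-5-yn-2-ol.

oct-5-yn-2-ol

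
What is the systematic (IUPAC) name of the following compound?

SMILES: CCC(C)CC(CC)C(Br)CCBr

1,3-dibromo-4-ethyl-6-methyloctane

The parent chain contains 8 carbons (octane).
Number the chain so that the substituent locant set {1,3,4,6} is lower than {3,5,6,8} at the first point of difference.
With this numbering: bromo groups at C-1 and C-3; an ethyl group at C-4; a methyl group at C-6.
Substituent prefixes are cited in alphabetical order (multiplying prefixes like di-/tri- are ignored for ordering).
Putting it together: 1,3-dibromo-4-ethyl-6-methyloctane.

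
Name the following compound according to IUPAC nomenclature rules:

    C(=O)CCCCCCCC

The longest carbon chain that includes the –CHO group has 9 carbons, so the parent hydride is nonane.
The highest-priority functional group is an aldehyde (terminal –CHO), so the name ends in -al.
The numbering direction is chosen so that the aldehyde carbon is C-1 by definition.
The name is nonanal.

nonanal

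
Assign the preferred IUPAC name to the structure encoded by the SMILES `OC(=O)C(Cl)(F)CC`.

The longest chain bearing the –COOH group is 4 carbons long (butane).
A carboxylic acid (terminal –COOH) is the principal characteristic group, giving the suffix -oic acid.
Number the chain so that the carboxylic acid carbon is C-1 by definition.
This places a chloro group at C-2; a fluoro group at C-2.
The substituents are ordered alphabetically, ignoring any di-/tri- multipliers.
Putting it together: 2-chloro-2-fluorobutanoic acid.

2-chloro-2-fluorobutanoic acid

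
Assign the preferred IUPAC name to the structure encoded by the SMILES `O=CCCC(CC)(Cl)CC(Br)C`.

Counting along the main chain through the –CHO group gives 7 carbons: the parent is heptane.
An aldehyde (terminal –CHO) is the principal characteristic group, giving the suffix -al.
Number the chain so that the aldehyde carbon is C-1 by definition.
With this numbering: a bromo group at C-6; a chloro group at C-4; an ethyl group at C-4.
Substituent prefixes are cited in alphabetical order (multiplying prefixes like di-/tri- are ignored for ordering).
Putting it together: 6-bromo-4-chloro-4-ethylheptanal.

6-bromo-4-chloro-4-ethylheptanal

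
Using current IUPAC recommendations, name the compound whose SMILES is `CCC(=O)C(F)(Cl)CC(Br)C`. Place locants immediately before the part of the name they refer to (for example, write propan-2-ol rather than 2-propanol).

Counting along the main chain through the carbonyl gives 7 carbons: the parent is heptane.
The highest-priority functional group is a ketone (C=O on an internal carbon), so the name ends in -one.
The numbering direction is chosen so that numbering from this end puts the carbonyl group at C-3 rather than C-5.
That gives the carbonyl at C-3; a bromo group at C-6; a chloro group at C-4; a fluoro group at C-4.
Prefixes are listed alphabetically: bromo, chloro, fluoro.
The name is 6-bromo-4-chloro-4-fluoroheptan-3-one.

6-bromo-4-chloro-4-fluoroheptan-3-one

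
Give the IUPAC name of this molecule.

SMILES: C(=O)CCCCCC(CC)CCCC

The longest carbon chain that includes the –CHO group has 11 carbons, so the parent hydride is undecane.
An aldehyde (terminal –CHO) is the principal characteristic group, giving the suffix -al.
Choose the numbering such that the aldehyde carbon is C-1 by definition.
This places an ethyl group at C-7.
The name is 7-ethylundecanal.

7-ethylundecanal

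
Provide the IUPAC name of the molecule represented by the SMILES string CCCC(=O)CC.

hexan-3-one

The longest carbon chain that includes the carbonyl has 6 carbons, so the parent hydride is hexane.
A ketone (C=O on an internal carbon) is the principal characteristic group, giving the suffix -one.
Choose the numbering such that numbering from this end puts the carbonyl group at C-3 rather than C-4.
That gives the carbonyl at C-3.
Putting it together: hexan-3-one.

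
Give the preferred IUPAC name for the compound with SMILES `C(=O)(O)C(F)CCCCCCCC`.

The longest chain bearing the –COOH group is 10 carbons long (decane).
A carboxylic acid (terminal –COOH) is the principal characteristic group, giving the suffix -oic acid.
Number the chain so that the carboxylic acid carbon is C-1 by definition.
This places a fluoro group at C-2.
Putting it together: 2-fluorodecanoic acid.

2-fluorodecanoic acid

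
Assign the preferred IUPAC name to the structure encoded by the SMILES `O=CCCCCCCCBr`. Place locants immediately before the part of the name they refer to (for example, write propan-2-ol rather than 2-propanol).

8-bromooctanal

The longest carbon chain that includes the –CHO group has 8 carbons, so the parent hydride is octane.
An aldehyde (terminal –CHO) is the principal characteristic group, giving the suffix -al.
Choose the numbering such that the aldehyde carbon is C-1 by definition.
That gives a bromo group at C-8.
Putting it together: 8-bromooctanal.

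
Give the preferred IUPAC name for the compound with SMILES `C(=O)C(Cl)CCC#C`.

2-chlorohex-5-ynal

The longest carbon chain that includes the –CHO group and the multiple bond has 6 carbons, so the parent hydride is hexane.
The highest-priority functional group is an aldehyde (terminal –CHO), so the name ends in -al.
A C≡C triple bond in the chain gives the infix -yne-.
Number the chain so that the aldehyde carbon is C-1 by definition.
With this numbering: the triple bond between C-5 and C-6; a chloro group at C-2.
Putting it together: 2-chlorohex-5-ynal.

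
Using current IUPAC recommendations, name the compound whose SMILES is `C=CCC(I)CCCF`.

The longest chain bearing the multiple bond is 7 carbons long (heptane).
A C=C double bond in the chain gives the infix -ene-.
The numbering direction is chosen so that numbering from this end puts the double bond at C-1 rather than C-6.
With this numbering: the double bond between C-1 and C-2; a fluoro group at C-7; an iodo group at C-4.
Prefixes are listed alphabetically: fluoro, iodo.
Assembling the pieces gives 7-fluoro-4-iodohept-1-ene.

7-fluoro-4-iodohept-1-ene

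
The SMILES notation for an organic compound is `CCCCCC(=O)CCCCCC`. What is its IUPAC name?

dodecan-6-one

The longest carbon chain that includes the carbonyl has 12 carbons, so the parent hydride is dodecane.
The principal characteristic group is a ketone (C=O on an internal carbon), named with the suffix -one.
The numbering direction is chosen so that numbering from this end puts the carbonyl group at C-6 rather than C-7.
With this numbering: the carbonyl at C-6.
The name is dodecan-6-one.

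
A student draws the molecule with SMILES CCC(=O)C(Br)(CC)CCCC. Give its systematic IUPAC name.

4-bromo-4-ethyloctan-3-one

Counting along the main chain through the carbonyl gives 8 carbons: the parent is octane.
The highest-priority functional group is a ketone (C=O on an internal carbon), so the name ends in -one.
The numbering direction is chosen so that numbering from this end puts the carbonyl group at C-3 rather than C-6.
This places the carbonyl at C-3; a bromo group at C-4; an ethyl group at C-4.
Prefixes are listed alphabetically: bromo, ethyl.
Assembling the pieces gives 4-bromo-4-ethyloctan-3-one.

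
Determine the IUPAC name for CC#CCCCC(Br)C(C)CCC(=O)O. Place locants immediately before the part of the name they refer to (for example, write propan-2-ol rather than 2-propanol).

Counting along the main chain through the –COOH group and the multiple bond gives 11 carbons: the parent is undecane.
The highest-priority functional group is a carboxylic acid (terminal –COOH), so the name ends in -oic acid.
There is one C≡C triple bond, indicated by the ending -yne.
Choose the numbering such that the carboxylic acid carbon is C-1 by definition.
This places the triple bond between C-9 and C-10; a bromo group at C-5; a methyl group at C-4.
Substituent prefixes are cited in alphabetical order (multiplying prefixes like di-/tri- are ignored for ordering).
Assembling the pieces gives 5-bromo-4-methylundec-9-ynoic acid.

5-bromo-4-methylundec-9-ynoic acid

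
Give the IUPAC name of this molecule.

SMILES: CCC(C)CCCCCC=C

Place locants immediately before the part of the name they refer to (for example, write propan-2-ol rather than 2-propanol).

The longest carbon chain that includes the multiple bond has 10 carbons, so the parent hydride is decane.
There is one C=C double bond, indicated by the ending -ene.
Choose the numbering such that numbering from this end puts the double bond at C-1 rather than C-9.
That gives the double bond between C-1 and C-2; a methyl group at C-8.
Assembling the pieces gives 8-methyldec-1-ene.

8-methyldec-1-ene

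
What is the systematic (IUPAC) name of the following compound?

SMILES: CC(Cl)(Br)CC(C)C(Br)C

2,5-dibromo-2-chloro-4-methylhexane

The longest continuous carbon chain has 6 atoms, so the parent hydride is hexane.
Choose the numbering such that the substituent locant set {2,2,4,5} is lower than {2,3,5,5} at the first point of difference.
This places bromo groups at C-2 and C-5; a chloro group at C-2; a methyl group at C-4.
Prefixes are listed alphabetically: bromo, chloro, methyl.
Assembling the pieces gives 2,5-dibromo-2-chloro-4-methylhexane.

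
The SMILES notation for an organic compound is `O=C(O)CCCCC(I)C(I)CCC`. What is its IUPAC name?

The longest carbon chain that includes the –COOH group has 10 carbons, so the parent hydride is decane.
A carboxylic acid (terminal –COOH) is the principal characteristic group, giving the suffix -oic acid.
Choose the numbering such that the carboxylic acid carbon is C-1 by definition.
With this numbering: iodo groups at C-6 and C-7.
The name is 6,7-diiododecanoic acid.

6,7-diiododecanoic acid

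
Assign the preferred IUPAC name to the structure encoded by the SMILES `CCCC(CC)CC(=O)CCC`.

The longest carbon chain that includes the carbonyl has 9 carbons, so the parent hydride is nonane.
The principal characteristic group is a ketone (C=O on an internal carbon), named with the suffix -one.
Number the chain so that numbering from this end puts the carbonyl group at C-4 rather than C-6.
This places the carbonyl at C-4; an ethyl group at C-6.
The name is 6-ethylnonan-4-one.

6-ethylnonan-4-one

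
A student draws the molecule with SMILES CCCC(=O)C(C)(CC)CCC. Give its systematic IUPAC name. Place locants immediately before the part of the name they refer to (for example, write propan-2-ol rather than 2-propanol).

The longest chain bearing the carbonyl is 8 carbons long (octane).
The principal characteristic group is a ketone (C=O on an internal carbon), named with the suffix -one.
The numbering direction is chosen so that numbering from this end puts the carbonyl group at C-4 rather than C-5.
This places the carbonyl at C-4; an ethyl group at C-5; a methyl group at C-5.
Substituent prefixes are cited in alphabetical order (multiplying prefixes like di-/tri- are ignored for ordering).
Putting it together: 5-ethyl-5-methyloctan-4-one.

5-ethyl-5-methyloctan-4-one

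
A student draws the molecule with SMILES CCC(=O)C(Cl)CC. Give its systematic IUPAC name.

4-chlorohexan-3-one

The longest chain bearing the carbonyl is 6 carbons long (hexane).
The principal characteristic group is a ketone (C=O on an internal carbon), named with the suffix -one.
Choose the numbering such that numbering from this end puts the carbonyl group at C-3 rather than C-4.
This places the carbonyl at C-3; a chloro group at C-4.
Assembling the pieces gives 4-chlorohexan-3-one.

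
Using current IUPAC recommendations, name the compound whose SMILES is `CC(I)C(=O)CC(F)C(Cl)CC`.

Counting along the main chain through the carbonyl gives 8 carbons: the parent is octane.
A ketone (C=O on an internal carbon) is the principal characteristic group, giving the suffix -one.
Number the chain so that numbering from this end puts the carbonyl group at C-3 rather than C-6.
With this numbering: the carbonyl at C-3; a chloro group at C-6; a fluoro group at C-5; an iodo group at C-2.
Prefixes are listed alphabetically: chloro, fluoro, iodo.
Putting it together: 6-chloro-5-fluoro-2-iodooctan-3-one.

6-chloro-5-fluoro-2-iodooctan-3-one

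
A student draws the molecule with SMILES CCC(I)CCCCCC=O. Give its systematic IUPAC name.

7-iodononanal

The longest carbon chain that includes the –CHO group has 9 carbons, so the parent hydride is nonane.
The principal characteristic group is an aldehyde (terminal –CHO), named with the suffix -al.
The numbering direction is chosen so that the aldehyde carbon is C-1 by definition.
This places an iodo group at C-7.
Putting it together: 7-iodononanal.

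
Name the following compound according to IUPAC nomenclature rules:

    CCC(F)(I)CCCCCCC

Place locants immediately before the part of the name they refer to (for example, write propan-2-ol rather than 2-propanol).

3-fluoro-3-iododecane

The longest carbon chain is 10 atoms: the parent is decane.
Number the chain so that the substituent locant set {3,3} is lower than {8,8} at the first point of difference.
That gives a fluoro group at C-3; an iodo group at C-3.
Prefixes are listed alphabetically: fluoro, iodo.
Putting it together: 3-fluoro-3-iododecane.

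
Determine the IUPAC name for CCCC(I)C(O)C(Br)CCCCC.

Counting along the main chain through the –OH group gives 11 carbons: the parent is undecane.
The principal characteristic group is an alcohol (–OH), named with the suffix -ol.
Number the chain so that numbering from this end puts the hydroxyl group at C-5 rather than C-7.
With this numbering: the hydroxyl at C-5; a bromo group at C-6; an iodo group at C-4.
The substituents are ordered alphabetically, ignoring any di-/tri- multipliers.
Putting it together: 6-bromo-4-iodoundecan-5-ol.

6-bromo-4-iodoundecan-5-ol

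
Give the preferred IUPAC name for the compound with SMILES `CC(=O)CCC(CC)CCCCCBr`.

Counting along the main chain through the carbonyl gives 10 carbons: the parent is decane.
The highest-priority functional group is a ketone (C=O on an internal carbon), so the name ends in -one.
Choose the numbering such that numbering from this end puts the carbonyl group at C-2 rather than C-9.
That gives the carbonyl at C-2; a bromo group at C-10; an ethyl group at C-5.
Substituent prefixes are cited in alphabetical order (multiplying prefixes like di-/tri- are ignored for ordering).
The name is 10-bromo-5-ethyldecan-2-one.

10-bromo-5-ethyldecan-2-one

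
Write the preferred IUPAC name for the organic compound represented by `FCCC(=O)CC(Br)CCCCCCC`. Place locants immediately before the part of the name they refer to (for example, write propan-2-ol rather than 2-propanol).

The longest chain bearing the carbonyl is 12 carbons long (dodecane).
The highest-priority functional group is a ketone (C=O on an internal carbon), so the name ends in -one.
Choose the numbering such that numbering from this end puts the carbonyl group at C-3 rather than C-10.
This places the carbonyl at C-3; a bromo group at C-5; a fluoro group at C-1.
Prefixes are listed alphabetically: bromo, fluoro.
Putting it together: 5-bromo-1-fluorododecan-3-one.

5-bromo-1-fluorododecan-3-one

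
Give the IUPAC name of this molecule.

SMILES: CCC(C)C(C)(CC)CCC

4-ethyl-3,4-dimethylheptane

The longest carbon chain is 7 atoms: the parent is heptane.
The numbering direction is chosen so that the substituent locant set {3,4,4} is lower than {4,4,5} at the first point of difference.
That gives an ethyl group at C-4; methyl groups at C-3 and C-4.
Prefixes are listed alphabetically: ethyl, methyl.
Assembling the pieces gives 4-ethyl-3,4-dimethylheptane.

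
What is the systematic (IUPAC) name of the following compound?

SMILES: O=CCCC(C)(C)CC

4,4-dimethylhexanal

The longest chain bearing the –CHO group is 6 carbons long (hexane).
The principal characteristic group is an aldehyde (terminal –CHO), named with the suffix -al.
Choose the numbering such that the aldehyde carbon is C-1 by definition.
This places two methyl groups at C-4.
Assembling the pieces gives 4,4-dimethylhexanal.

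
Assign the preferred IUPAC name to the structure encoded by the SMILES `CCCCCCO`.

hexan-1-ol

The longest carbon chain that includes the –OH group has 6 carbons, so the parent hydride is hexane.
The principal characteristic group is an alcohol (–OH), named with the suffix -ol.
Number the chain so that numbering from this end puts the hydroxyl group at C-1 rather than C-6.
That gives the hydroxyl at C-1.
Assembling the pieces gives hexan-1-ol.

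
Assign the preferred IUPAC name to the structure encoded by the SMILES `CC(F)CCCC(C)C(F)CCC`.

2,7-difluoro-6-methyldecane

The longest continuous carbon chain has 10 atoms, so the parent hydride is decane.
Choose the numbering such that the substituent locant set {2,6,7} is lower than {4,5,9} at the first point of difference.
That gives fluoro groups at C-2 and C-7; a methyl group at C-6.
Prefixes are listed alphabetically: fluoro, methyl.
Putting it together: 2,7-difluoro-6-methyldecane.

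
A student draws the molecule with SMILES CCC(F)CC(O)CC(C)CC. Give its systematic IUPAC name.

3-fluoro-7-methylnonan-5-ol

The longest carbon chain that includes the –OH group has 9 carbons, so the parent hydride is nonane.
The principal characteristic group is an alcohol (–OH), named with the suffix -ol.
Choose the numbering such that the locant sets are identical either way, so the alphabetically earlier fluoro substituent takes the lower locant (3 rather than 7).
This places the hydroxyl at C-5; a fluoro group at C-3; a methyl group at C-7.
Prefixes are listed alphabetically: fluoro, methyl.
Assembling the pieces gives 3-fluoro-7-methylnonan-5-ol.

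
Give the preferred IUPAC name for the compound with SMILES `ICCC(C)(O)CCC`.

1-iodo-3-methylhexan-3-ol

The longest chain bearing the –OH group is 6 carbons long (hexane).
The principal characteristic group is an alcohol (–OH), named with the suffix -ol.
The numbering direction is chosen so that numbering from this end puts the hydroxyl group at C-3 rather than C-4.
With this numbering: the hydroxyl at C-3; an iodo group at C-1; a methyl group at C-3.
Substituent prefixes are cited in alphabetical order (multiplying prefixes like di-/tri- are ignored for ordering).
Assembling the pieces gives 1-iodo-3-methylhexan-3-ol.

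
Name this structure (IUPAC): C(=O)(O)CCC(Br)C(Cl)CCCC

4-bromo-5-chlorononanoic acid

Counting along the main chain through the –COOH group gives 9 carbons: the parent is nonane.
The principal characteristic group is a carboxylic acid (terminal –COOH), named with the suffix -oic acid.
The numbering direction is chosen so that the carboxylic acid carbon is C-1 by definition.
With this numbering: a bromo group at C-4; a chloro group at C-5.
Prefixes are listed alphabetically: bromo, chloro.
Putting it together: 4-bromo-5-chlorononanoic acid.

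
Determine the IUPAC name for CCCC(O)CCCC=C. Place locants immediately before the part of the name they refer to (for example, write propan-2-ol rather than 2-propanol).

non-8-en-4-ol

The longest carbon chain that includes the –OH group and the multiple bond has 9 carbons, so the parent hydride is nonane.
An alcohol (–OH) is the principal characteristic group, giving the suffix -ol.
There is one C=C double bond, indicated by the ending -ene.
Choose the numbering such that numbering from this end puts the hydroxyl group at C-4 rather than C-6.
That gives the hydroxyl at C-4; the double bond between C-8 and C-9.
Putting it together: non-8-en-4-ol.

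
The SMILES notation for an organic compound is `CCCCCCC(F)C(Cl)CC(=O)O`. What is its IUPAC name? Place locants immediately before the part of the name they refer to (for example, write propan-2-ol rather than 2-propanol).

Counting along the main chain through the –COOH group gives 10 carbons: the parent is decane.
A carboxylic acid (terminal –COOH) is the principal characteristic group, giving the suffix -oic acid.
Choose the numbering such that the carboxylic acid carbon is C-1 by definition.
With this numbering: a chloro group at C-3; a fluoro group at C-4.
Prefixes are listed alphabetically: chloro, fluoro.
Putting it together: 3-chloro-4-fluorodecanoic acid.

3-chloro-4-fluorodecanoic acid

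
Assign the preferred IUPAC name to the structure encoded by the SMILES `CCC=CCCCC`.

oct-3-ene

The longest chain bearing the multiple bond is 8 carbons long (octane).
There is one C=C double bond, indicated by the ending -ene.
Number the chain so that numbering from this end puts the double bond at C-3 rather than C-5.
That gives the double bond between C-3 and C-4.
The name is oct-3-ene.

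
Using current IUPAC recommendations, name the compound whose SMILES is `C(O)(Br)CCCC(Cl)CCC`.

The longest chain bearing the –OH group is 8 carbons long (octane).
The highest-priority functional group is an alcohol (–OH), so the name ends in -ol.
Choose the numbering such that numbering from this end puts the hydroxyl group at C-1 rather than C-8.
This places the hydroxyl at C-1; a bromo group at C-1; a chloro group at C-5.
The substituents are ordered alphabetically, ignoring any di-/tri- multipliers.
Assembling the pieces gives 1-bromo-5-chlorooctan-1-ol.

1-bromo-5-chlorooctan-1-ol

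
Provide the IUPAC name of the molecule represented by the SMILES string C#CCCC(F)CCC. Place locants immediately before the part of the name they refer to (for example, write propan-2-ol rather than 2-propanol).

5-fluorooct-1-yne

Counting along the main chain through the multiple bond gives 8 carbons: the parent is octane.
The chain contains a C≡C triple bond, so the unsaturation ending is -yne.
Choose the numbering such that numbering from this end puts the triple bond at C-1 rather than C-7.
That gives the triple bond between C-1 and C-2; a fluoro group at C-5.
The name is 5-fluorooct-1-yne.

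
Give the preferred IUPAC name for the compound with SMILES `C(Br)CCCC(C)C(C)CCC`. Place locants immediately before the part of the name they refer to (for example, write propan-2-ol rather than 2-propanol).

The longest continuous carbon chain has 9 atoms, so the parent hydride is nonane.
Choose the numbering such that the substituent locant set {1,5,6} is lower than {4,5,9} at the first point of difference.
With this numbering: a bromo group at C-1; methyl groups at C-5 and C-6.
The substituents are ordered alphabetically, ignoring any di-/tri- multipliers.
Assembling the pieces gives 1-bromo-5,6-dimethylnonane.

1-bromo-5,6-dimethylnonane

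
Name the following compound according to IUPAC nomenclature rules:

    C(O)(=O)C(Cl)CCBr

Counting along the main chain through the –COOH group gives 4 carbons: the parent is butane.
A carboxylic acid (terminal –COOH) is the principal characteristic group, giving the suffix -oic acid.
Choose the numbering such that the carboxylic acid carbon is C-1 by definition.
That gives a bromo group at C-4; a chloro group at C-2.
Substituent prefixes are cited in alphabetical order (multiplying prefixes like di-/tri- are ignored for ordering).
The name is 4-bromo-2-chlorobutanoic acid.

4-bromo-2-chlorobutanoic acid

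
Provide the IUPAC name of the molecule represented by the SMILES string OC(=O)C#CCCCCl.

6-chlorohex-2-ynoic acid

Counting along the main chain through the –COOH group and the multiple bond gives 6 carbons: the parent is hexane.
The principal characteristic group is a carboxylic acid (terminal –COOH), named with the suffix -oic acid.
A C≡C triple bond in the chain gives the infix -yne-.
Choose the numbering such that the carboxylic acid carbon is C-1 by definition.
This places the triple bond between C-2 and C-3; a chloro group at C-6.
Putting it together: 6-chlorohex-2-ynoic acid.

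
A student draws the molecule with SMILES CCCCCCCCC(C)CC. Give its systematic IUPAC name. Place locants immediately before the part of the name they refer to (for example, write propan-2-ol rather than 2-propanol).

3-methylundecane

The parent chain contains 11 carbons (undecane).
The numbering direction is chosen so that the substituent locant set {3} is lower than {9} at the first point of difference.
That gives a methyl group at C-3.
Putting it together: 3-methylundecane.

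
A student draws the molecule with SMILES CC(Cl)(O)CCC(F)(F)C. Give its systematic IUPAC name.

2-chloro-5,5-difluorohexan-2-ol

The longest chain bearing the –OH group is 6 carbons long (hexane).
The principal characteristic group is an alcohol (–OH), named with the suffix -ol.
Number the chain so that numbering from this end puts the hydroxyl group at C-2 rather than C-5.
With this numbering: the hydroxyl at C-2; a chloro group at C-2; two fluoro groups at C-5.
Prefixes are listed alphabetically: chloro, fluoro.
Assembling the pieces gives 2-chloro-5,5-difluorohexan-2-ol.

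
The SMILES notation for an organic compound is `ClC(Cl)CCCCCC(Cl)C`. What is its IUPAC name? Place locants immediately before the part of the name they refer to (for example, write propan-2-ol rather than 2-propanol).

1,1,7-trichlorooctane

The parent chain contains 8 carbons (octane).
The numbering direction is chosen so that the substituent locant set {1,1,7} is lower than {2,8,8} at the first point of difference.
With this numbering: chloro groups at C-1 (×2) and C-7.
The name is 1,1,7-trichlorooctane.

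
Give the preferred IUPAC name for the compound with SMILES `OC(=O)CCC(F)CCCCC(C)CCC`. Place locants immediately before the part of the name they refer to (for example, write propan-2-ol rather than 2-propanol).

4-fluoro-9-methyldodecanoic acid

The longest carbon chain that includes the –COOH group has 12 carbons, so the parent hydride is dodecane.
The highest-priority functional group is a carboxylic acid (terminal –COOH), so the name ends in -oic acid.
Choose the numbering such that the carboxylic acid carbon is C-1 by definition.
That gives a fluoro group at C-4; a methyl group at C-9.
Prefixes are listed alphabetically: fluoro, methyl.
Assembling the pieces gives 4-fluoro-9-methyldodecanoic acid.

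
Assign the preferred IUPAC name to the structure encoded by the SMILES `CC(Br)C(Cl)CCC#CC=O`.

7-bromo-6-chlorooct-2-ynal

The longest chain bearing the –CHO group and the multiple bond is 8 carbons long (octane).
The principal characteristic group is an aldehyde (terminal –CHO), named with the suffix -al.
There is one C≡C triple bond, indicated by the ending -yne.
Choose the numbering such that the aldehyde carbon is C-1 by definition.
This places the triple bond between C-2 and C-3; a bromo group at C-7; a chloro group at C-6.
The substituents are ordered alphabetically, ignoring any di-/tri- multipliers.
Assembling the pieces gives 7-bromo-6-chlorooct-2-ynal.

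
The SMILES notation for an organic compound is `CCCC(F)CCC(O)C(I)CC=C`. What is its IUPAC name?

Counting along the main chain through the –OH group and the multiple bond gives 11 carbons: the parent is undecane.
The highest-priority functional group is an alcohol (–OH), so the name ends in -ol.
The chain contains a C=C double bond, so the unsaturation ending is -ene.
The numbering direction is chosen so that numbering from this end puts the hydroxyl group at C-5 rather than C-7.
That gives the hydroxyl at C-5; the double bond between C-1 and C-2; a fluoro group at C-8; an iodo group at C-4.
Substituent prefixes are cited in alphabetical order (multiplying prefixes like di-/tri- are ignored for ordering).
The name is 8-fluoro-4-iodoundec-1-en-5-ol.

8-fluoro-4-iodoundec-1-en-5-ol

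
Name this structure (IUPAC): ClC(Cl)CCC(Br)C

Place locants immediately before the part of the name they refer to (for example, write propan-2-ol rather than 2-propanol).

The longest carbon chain is 5 atoms: the parent is pentane.
Number the chain so that the substituent locant set {1,1,4} is lower than {2,5,5} at the first point of difference.
That gives a bromo group at C-4; two chloro groups at C-1.
Substituent prefixes are cited in alphabetical order (multiplying prefixes like di-/tri- are ignored for ordering).
The name is 4-bromo-1,1-dichloropentane.

4-bromo-1,1-dichloropentane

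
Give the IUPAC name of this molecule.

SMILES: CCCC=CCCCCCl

9-chloronon-4-ene

The longest carbon chain that includes the multiple bond has 9 carbons, so the parent hydride is nonane.
A C=C double bond in the chain gives the infix -ene-.
Number the chain so that numbering from this end puts the double bond at C-4 rather than C-5.
This places the double bond between C-4 and C-5; a chloro group at C-9.
Putting it together: 9-chloronon-4-ene.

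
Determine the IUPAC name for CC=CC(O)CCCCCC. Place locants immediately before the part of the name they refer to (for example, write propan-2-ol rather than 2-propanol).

dec-2-en-4-ol

Counting along the main chain through the –OH group and the multiple bond gives 10 carbons: the parent is decane.
An alcohol (–OH) is the principal characteristic group, giving the suffix -ol.
There is one C=C double bond, indicated by the ending -ene.
The numbering direction is chosen so that numbering from this end puts the hydroxyl group at C-4 rather than C-7.
This places the hydroxyl at C-4; the double bond between C-2 and C-3.
Putting it together: dec-2-en-4-ol.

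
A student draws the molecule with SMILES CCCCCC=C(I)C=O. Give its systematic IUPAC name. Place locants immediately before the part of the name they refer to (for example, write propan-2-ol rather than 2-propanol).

2-iodooct-2-enal

Counting along the main chain through the –CHO group and the multiple bond gives 8 carbons: the parent is octane.
An aldehyde (terminal –CHO) is the principal characteristic group, giving the suffix -al.
A C=C double bond in the chain gives the infix -ene-.
Number the chain so that the aldehyde carbon is C-1 by definition.
This places the double bond between C-2 and C-3; an iodo group at C-2.
Assembling the pieces gives 2-iodooct-2-enal.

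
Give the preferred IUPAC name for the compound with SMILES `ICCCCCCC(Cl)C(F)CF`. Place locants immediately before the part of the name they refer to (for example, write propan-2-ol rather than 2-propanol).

The longest continuous carbon chain has 9 atoms, so the parent hydride is nonane.
Number the chain so that the substituent locant set {1,2,3,9} is lower than {1,7,8,9} at the first point of difference.
This places a chloro group at C-3; fluoro groups at C-1 and C-2; an iodo group at C-9.
The substituents are ordered alphabetically, ignoring any di-/tri- multipliers.
Assembling the pieces gives 3-chloro-1,2-difluoro-9-iodononane.

3-chloro-1,2-difluoro-9-iodononane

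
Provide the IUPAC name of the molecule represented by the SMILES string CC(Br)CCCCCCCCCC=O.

The longest chain bearing the –CHO group is 12 carbons long (dodecane).
An aldehyde (terminal –CHO) is the principal characteristic group, giving the suffix -al.
Number the chain so that the aldehyde carbon is C-1 by definition.
This places a bromo group at C-11.
Putting it together: 11-bromododecanal.

11-bromododecanal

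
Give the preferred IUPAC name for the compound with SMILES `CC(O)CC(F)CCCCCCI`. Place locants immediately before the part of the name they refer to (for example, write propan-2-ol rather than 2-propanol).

The longest chain bearing the –OH group is 10 carbons long (decane).
The highest-priority functional group is an alcohol (–OH), so the name ends in -ol.
Choose the numbering such that numbering from this end puts the hydroxyl group at C-2 rather than C-9.
That gives the hydroxyl at C-2; a fluoro group at C-4; an iodo group at C-10.
The substituents are ordered alphabetically, ignoring any di-/tri- multipliers.
Assembling the pieces gives 4-fluoro-10-iododecan-2-ol.

4-fluoro-10-iododecan-2-ol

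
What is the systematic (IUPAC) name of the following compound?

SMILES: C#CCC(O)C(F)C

The longest chain bearing the –OH group and the multiple bond is 6 carbons long (hexane).
The principal characteristic group is an alcohol (–OH), named with the suffix -ol.
There is one C≡C triple bond, indicated by the ending -yne.
The numbering direction is chosen so that numbering from this end puts the hydroxyl group at C-3 rather than C-4.
This places the hydroxyl at C-3; the triple bond between C-5 and C-6; a fluoro group at C-2.
The name is 2-fluorohex-5-yn-3-ol.

2-fluorohex-5-yn-3-ol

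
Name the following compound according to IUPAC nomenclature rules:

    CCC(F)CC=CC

5-fluorohept-2-ene

The longest chain bearing the multiple bond is 7 carbons long (heptane).
There is one C=C double bond, indicated by the ending -ene.
The numbering direction is chosen so that numbering from this end puts the double bond at C-2 rather than C-5.
With this numbering: the double bond between C-2 and C-3; a fluoro group at C-5.
Assembling the pieces gives 5-fluorohept-2-ene.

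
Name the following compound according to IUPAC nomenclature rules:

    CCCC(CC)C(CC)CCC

The longest continuous carbon chain has 8 atoms, so the parent hydride is octane.
The molecule is symmetric, so either numbering direction gives the same locants.
That gives ethyl groups at C-4 and C-5.
The name is 4,5-diethyloctane.

4,5-diethyloctane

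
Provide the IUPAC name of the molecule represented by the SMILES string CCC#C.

but-1-yne

The longest carbon chain that includes the multiple bond has 4 carbons, so the parent hydride is butane.
A C≡C triple bond in the chain gives the infix -yne-.
Number the chain so that numbering from this end puts the triple bond at C-1 rather than C-3.
This places the triple bond between C-1 and C-2.
The name is but-1-yne.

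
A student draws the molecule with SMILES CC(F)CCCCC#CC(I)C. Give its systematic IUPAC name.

The longest chain bearing the multiple bond is 10 carbons long (decane).
The chain contains a C≡C triple bond, so the unsaturation ending is -yne.
The numbering direction is chosen so that numbering from this end puts the triple bond at C-3 rather than C-7.
With this numbering: the triple bond between C-3 and C-4; a fluoro group at C-9; an iodo group at C-2.
Substituent prefixes are cited in alphabetical order (multiplying prefixes like di-/tri- are ignored for ordering).
The name is 9-fluoro-2-iododec-3-yne.

9-fluoro-2-iododec-3-yne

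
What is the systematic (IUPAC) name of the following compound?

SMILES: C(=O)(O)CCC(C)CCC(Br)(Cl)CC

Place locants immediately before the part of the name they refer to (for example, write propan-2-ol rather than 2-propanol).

7-bromo-7-chloro-4-methylnonanoic acid

The longest chain bearing the –COOH group is 9 carbons long (nonane).
The principal characteristic group is a carboxylic acid (terminal –COOH), named with the suffix -oic acid.
Number the chain so that the carboxylic acid carbon is C-1 by definition.
That gives a bromo group at C-7; a chloro group at C-7; a methyl group at C-4.
Prefixes are listed alphabetically: bromo, chloro, methyl.
Putting it together: 7-bromo-7-chloro-4-methylnonanoic acid.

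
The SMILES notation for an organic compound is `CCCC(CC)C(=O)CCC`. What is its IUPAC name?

5-ethyloctan-4-one

The longest carbon chain that includes the carbonyl has 8 carbons, so the parent hydride is octane.
The principal characteristic group is a ketone (C=O on an internal carbon), named with the suffix -one.
Choose the numbering such that numbering from this end puts the carbonyl group at C-4 rather than C-5.
That gives the carbonyl at C-4; an ethyl group at C-5.
The name is 5-ethyloctan-4-one.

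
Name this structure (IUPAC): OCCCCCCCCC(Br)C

Counting along the main chain through the –OH group gives 10 carbons: the parent is decane.
An alcohol (–OH) is the principal characteristic group, giving the suffix -ol.
Choose the numbering such that numbering from this end puts the hydroxyl group at C-1 rather than C-10.
With this numbering: the hydroxyl at C-1; a bromo group at C-9.
The name is 9-bromodecan-1-ol.

9-bromodecan-1-ol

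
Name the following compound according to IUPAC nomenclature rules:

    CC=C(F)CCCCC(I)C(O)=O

The longest carbon chain that includes the –COOH group and the multiple bond has 9 carbons, so the parent hydride is nonane.
A carboxylic acid (terminal –COOH) is the principal characteristic group, giving the suffix -oic acid.
A C=C double bond in the chain gives the infix -ene-.
Number the chain so that the carboxylic acid carbon is C-1 by definition.
This places the double bond between C-7 and C-8; a fluoro group at C-7; an iodo group at C-2.
Substituent prefixes are cited in alphabetical order (multiplying prefixes like di-/tri- are ignored for ordering).
Putting it together: 7-fluoro-2-iodonon-7-enoic acid.

7-fluoro-2-iodonon-7-enoic acid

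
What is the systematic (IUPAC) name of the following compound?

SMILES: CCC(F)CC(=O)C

Counting along the main chain through the carbonyl gives 6 carbons: the parent is hexane.
A ketone (C=O on an internal carbon) is the principal characteristic group, giving the suffix -one.
Choose the numbering such that numbering from this end puts the carbonyl group at C-2 rather than C-5.
This places the carbonyl at C-2; a fluoro group at C-4.
Assembling the pieces gives 4-fluorohexan-2-one.

4-fluorohexan-2-one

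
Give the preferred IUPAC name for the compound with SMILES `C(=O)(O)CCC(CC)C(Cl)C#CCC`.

5-chloro-4-ethylnon-6-ynoic acid

Counting along the main chain through the –COOH group and the multiple bond gives 9 carbons: the parent is nonane.
The principal characteristic group is a carboxylic acid (terminal –COOH), named with the suffix -oic acid.
A C≡C triple bond in the chain gives the infix -yne-.
Choose the numbering such that the carboxylic acid carbon is C-1 by definition.
This places the triple bond between C-6 and C-7; a chloro group at C-5; an ethyl group at C-4.
Prefixes are listed alphabetically: chloro, ethyl.
The name is 5-chloro-4-ethylnon-6-ynoic acid.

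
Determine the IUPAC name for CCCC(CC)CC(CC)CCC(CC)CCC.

4,6,9-triethyldodecane

The longest carbon chain is 12 atoms: the parent is dodecane.
The numbering direction is chosen so that the substituent locant set {4,6,9} is lower than {4,7,9} at the first point of difference.
With this numbering: ethyl groups at C-4 and C-6 and C-9.
Putting it together: 4,6,9-triethyldodecane.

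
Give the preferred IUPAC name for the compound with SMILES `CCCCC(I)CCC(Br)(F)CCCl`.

3-bromo-1-chloro-3-fluoro-6-iododecane

The longest continuous carbon chain has 10 atoms, so the parent hydride is decane.
Choose the numbering such that the substituent locant set {1,3,3,6} is lower than {5,8,8,10} at the first point of difference.
This places a bromo group at C-3; a chloro group at C-1; a fluoro group at C-3; an iodo group at C-6.
The substituents are ordered alphabetically, ignoring any di-/tri- multipliers.
Assembling the pieces gives 3-bromo-1-chloro-3-fluoro-6-iododecane.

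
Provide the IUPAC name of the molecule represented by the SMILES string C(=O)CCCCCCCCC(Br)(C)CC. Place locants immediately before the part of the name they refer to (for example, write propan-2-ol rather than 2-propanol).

The longest chain bearing the –CHO group is 12 carbons long (dodecane).
The highest-priority functional group is an aldehyde (terminal –CHO), so the name ends in -al.
Choose the numbering such that the aldehyde carbon is C-1 by definition.
This places a bromo group at C-10; a methyl group at C-10.
Substituent prefixes are cited in alphabetical order (multiplying prefixes like di-/tri- are ignored for ordering).
Putting it together: 10-bromo-10-methyldodecanal.

10-bromo-10-methyldodecanal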